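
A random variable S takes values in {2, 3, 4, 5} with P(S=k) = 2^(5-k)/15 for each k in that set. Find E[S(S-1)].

5.6

E[S(S-1)] = Σ s(s-1)·P(S=s)
 = 2·8/15 + 6·4/15 + 12·2/15 + 20·1/15
 = 16/15 + 8/5 + 8/5 + 4/3
 = 28/5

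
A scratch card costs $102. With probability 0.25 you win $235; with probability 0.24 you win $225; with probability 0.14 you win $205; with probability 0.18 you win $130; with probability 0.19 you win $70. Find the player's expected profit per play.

76.15

E[payout] = 235·0.25 + 225·0.24 + 205·0.14 + 130·0.18 + 70·0.19
 = 58.75 + 54 + 28.7 + 23.4 + 13.3
 = 178.15
Net = 178.15 - 102 = 76.15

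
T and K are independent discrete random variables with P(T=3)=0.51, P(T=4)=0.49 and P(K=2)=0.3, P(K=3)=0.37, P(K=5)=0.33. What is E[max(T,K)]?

E[max(T,K)] = Σ_t Σ_k max(t,k) · P(T=t)P(K=k)
 = 3·0.153 + 3·0.1887 + 5·0.1683 + 4·0.147 + 4·0.1813 + 5·0.1617
 = 0.459 + 0.5661 + 0.8415 + 0.588 + 0.7252 + 0.8085
 = 3.9883

3.9883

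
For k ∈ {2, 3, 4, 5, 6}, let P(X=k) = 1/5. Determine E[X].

E[X] = Σ x·P(X=x)
 = 2·1/5 + 3·1/5 + 4·1/5 + 5·1/5 + 6·1/5
 = 2/5 + 3/5 + 4/5 + 1 + 6/5
 = 4

4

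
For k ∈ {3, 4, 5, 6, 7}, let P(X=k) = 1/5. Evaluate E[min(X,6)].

4.8

E[min(X,6)] = Σ min(x,6)·P(X=x)
 = 3·1/5 + 4·1/5 + 5·1/5 + 6·1/5 + 6·1/5
 = 3/5 + 4/5 + 1 + 6/5 + 6/5
 = 24/5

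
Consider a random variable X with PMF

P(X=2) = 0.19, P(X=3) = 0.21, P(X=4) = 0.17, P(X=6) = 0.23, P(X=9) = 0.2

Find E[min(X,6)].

E[min(X,6)] = Σ min(x,6)·P(X=x)
 = 2·0.19 + 3·0.21 + 4·0.17 + 6·0.23 + 6·0.2
 = 0.38 + 0.63 + 0.68 + 1.38 + 1.2
 = 4.27

4.27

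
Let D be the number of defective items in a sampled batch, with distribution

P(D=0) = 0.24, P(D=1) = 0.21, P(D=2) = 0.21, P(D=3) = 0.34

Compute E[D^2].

4.11

E[D^2] = Σ d^2·P(D=d)
 = 0·0.24 + 1·0.21 + 4·0.21 + 9·0.34
 = 0 + 0.21 + 0.84 + 3.06
 = 4.11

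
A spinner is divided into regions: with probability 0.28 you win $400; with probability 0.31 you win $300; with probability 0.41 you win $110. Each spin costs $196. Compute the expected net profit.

54.1

E[payout] = 400·0.28 + 300·0.31 + 110·0.41
 = 112 + 93 + 45.1
 = 250.1
Net = 250.1 - 196 = 54.1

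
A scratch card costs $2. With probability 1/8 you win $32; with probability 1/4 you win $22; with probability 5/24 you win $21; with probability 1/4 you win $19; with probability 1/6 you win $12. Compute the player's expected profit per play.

18.625

E[payout] = 32·1/8 + 22·1/4 + 21·5/24 + 19·1/4 + 12·1/6
 = 4 + 11/2 + 35/8 + 19/4 + 2
 = 165/8
Net = 165/8 - 2 = 149/8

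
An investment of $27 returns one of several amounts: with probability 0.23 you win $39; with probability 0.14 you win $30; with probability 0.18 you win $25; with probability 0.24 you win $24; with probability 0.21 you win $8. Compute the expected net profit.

-1.89

E[payout] = 39·0.23 + 30·0.14 + 25·0.18 + 24·0.24 + 8·0.21
 = 8.97 + 4.2 + 4.5 + 5.76 + 1.68
 = 25.11
Net = 25.11 - 27 = -1.89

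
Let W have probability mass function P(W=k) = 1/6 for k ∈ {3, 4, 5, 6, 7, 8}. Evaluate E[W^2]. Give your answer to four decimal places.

E[W^2] = Σ w^2·P(W=w)
 = 9·1/6 + 16·1/6 + 25·1/6 + 36·1/6 + 49·1/6 + 64·1/6
 = 3/2 + 8/3 + 25/6 + 6 + 49/6 + 32/3
 = 199/6

33.1667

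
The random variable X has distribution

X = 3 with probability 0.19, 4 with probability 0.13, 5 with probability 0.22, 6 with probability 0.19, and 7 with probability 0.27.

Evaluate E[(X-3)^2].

7.04

E[(X-3)^2] = Σ (x-3)^2·P(X=x)
 = 0·0.19 + 1·0.13 + 4·0.22 + 9·0.19 + 16·0.27
 = 0 + 0.13 + 0.88 + 1.71 + 4.32
 = 7.04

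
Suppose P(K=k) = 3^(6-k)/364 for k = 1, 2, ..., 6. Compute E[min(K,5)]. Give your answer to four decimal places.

E[min(K,5)] = Σ min(k,5)·P(K=k)
 = 1·243/364 + 2·81/364 + 3·27/364 + 4·9/364 + 5·3/364 + 5·1/364
 = 243/364 + 81/182 + 81/364 + 9/91 + 15/364 + 5/364
 = 271/182

1.4890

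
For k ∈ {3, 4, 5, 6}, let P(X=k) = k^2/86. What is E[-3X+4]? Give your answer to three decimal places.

E[-3X+4] = Σ (-3x+4)·P(X=x)
 = (-5)·9/86 + (-8)·8/43 + (-11)·25/86 + (-14)·18/43
 = (-45/86) + (-64/43) + (-275/86) + (-252/43)
 = -476/43

-11.070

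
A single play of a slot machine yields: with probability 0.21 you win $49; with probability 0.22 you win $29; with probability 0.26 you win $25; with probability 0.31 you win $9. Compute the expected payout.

E[payout] = 49·0.21 + 29·0.22 + 25·0.26 + 9·0.31
 = 10.29 + 6.38 + 6.5 + 2.79
 = 25.96

25.96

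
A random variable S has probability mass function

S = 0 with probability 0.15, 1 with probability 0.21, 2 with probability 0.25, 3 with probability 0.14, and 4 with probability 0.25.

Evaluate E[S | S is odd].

P(S is odd) = 0.21 + 0.14 = 0.35.
E[S | S is odd] = [1·0.21 + 3·0.14] / 0.35
 = 0.63 / 0.35
 = 9/5

1.8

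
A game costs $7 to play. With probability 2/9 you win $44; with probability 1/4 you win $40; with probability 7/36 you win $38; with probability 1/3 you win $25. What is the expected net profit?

28.5

E[payout] = 44·2/9 + 40·1/4 + 38·7/36 + 25·1/3
 = 88/9 + 10 + 133/18 + 25/3
 = 71/2
Net = 71/2 - 7 = 57/2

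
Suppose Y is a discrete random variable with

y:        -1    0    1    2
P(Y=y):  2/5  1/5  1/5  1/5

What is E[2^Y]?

1.6

E[2^Y] = Σ 2^y·P(Y=y)
 = 1/2·2/5 + 1·1/5 + 2·1/5 + 4·1/5
 = 1/5 + 1/5 + 2/5 + 4/5
 = 8/5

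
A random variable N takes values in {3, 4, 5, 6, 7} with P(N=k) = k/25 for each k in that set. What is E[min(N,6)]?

5.12

E[min(N,6)] = Σ min(n,6)·P(N=n)
 = 3·3/25 + 4·4/25 + 5·1/5 + 6·6/25 + 6·7/25
 = 9/25 + 16/25 + 1 + 36/25 + 42/25
 = 128/25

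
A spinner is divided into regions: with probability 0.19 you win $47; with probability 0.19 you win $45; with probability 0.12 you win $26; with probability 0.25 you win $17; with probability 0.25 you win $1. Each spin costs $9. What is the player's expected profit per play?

E[payout] = 47·0.19 + 45·0.19 + 26·0.12 + 17·0.25 + 1·0.25
 = 8.93 + 8.55 + 3.12 + 4.25 + 0.25
 = 25.1
Net = 25.1 - 9 = 16.1

16.1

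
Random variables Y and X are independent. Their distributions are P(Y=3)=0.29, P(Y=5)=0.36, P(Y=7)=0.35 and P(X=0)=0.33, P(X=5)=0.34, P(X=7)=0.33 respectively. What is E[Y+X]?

E[Y+X] = Σ_y Σ_x (y+x) · P(Y=y)P(X=x)
 = 3·0.0957 + 8·0.0986 + 10·0.0957 + 5·0.1188 + 10·0.1224 + 12·0.1188 + 7·0.1155 + 12·0.119 + 14·0.1155
 = 0.2871 + 0.7888 + 0.957 + 0.594 + 1.224 + 1.4256 + 0.8085 + 1.428 + 1.617
 = 9.13

9.13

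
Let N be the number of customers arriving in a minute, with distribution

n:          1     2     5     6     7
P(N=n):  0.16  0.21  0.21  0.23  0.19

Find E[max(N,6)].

E[max(N,6)] = Σ max(n,6)·P(N=n)
 = 6·0.16 + 6·0.21 + 6·0.21 + 6·0.23 + 7·0.19
 = 0.96 + 1.26 + 1.26 + 1.38 + 1.33
 = 6.19

6.19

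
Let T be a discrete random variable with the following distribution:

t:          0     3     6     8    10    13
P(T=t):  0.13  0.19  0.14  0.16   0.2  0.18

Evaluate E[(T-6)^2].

E[(T-6)^2] = Σ (t-6)^2·P(T=t)
 = 36·0.13 + 9·0.19 + 0·0.14 + 4·0.16 + 16·0.2 + 49·0.18
 = 4.68 + 1.71 + 0 + 0.64 + 3.2 + 8.82
 = 19.05

19.05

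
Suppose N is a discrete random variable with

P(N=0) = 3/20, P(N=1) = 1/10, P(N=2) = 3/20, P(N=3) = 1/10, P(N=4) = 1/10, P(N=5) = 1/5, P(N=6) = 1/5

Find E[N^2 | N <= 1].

0.4

P(N <= 1) = 3/20 + 1/10 = 1/4.
E[N^2 | N <= 1] = [0·3/20 + 1·1/10] / (1/4)
 = 1/10 / (1/4)
 = 2/5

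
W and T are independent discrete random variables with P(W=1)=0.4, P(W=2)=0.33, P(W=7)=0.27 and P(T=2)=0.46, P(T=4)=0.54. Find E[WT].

9.086

E[WT] = Σ_w Σ_t wt · P(W=w)P(T=t)
 = 2·0.184 + 4·0.216 + 4·0.1518 + 8·0.1782 + 14·0.1242 + 28·0.1458
 = 0.368 + 0.864 + 0.6072 + 1.4256 + 1.7388 + 4.0824
 = 9.086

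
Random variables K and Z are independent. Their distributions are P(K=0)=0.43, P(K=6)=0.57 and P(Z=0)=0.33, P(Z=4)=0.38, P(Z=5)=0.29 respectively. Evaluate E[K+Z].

6.39

E[K+Z] = Σ_k Σ_z (k+z) · P(K=k)P(Z=z)
 = 0·0.1419 + 4·0.1634 + 5·0.1247 + 6·0.1881 + 10·0.2166 + 11·0.1653
 = 0 + 0.6536 + 0.6235 + 1.1286 + 2.166 + 1.8183
 = 6.39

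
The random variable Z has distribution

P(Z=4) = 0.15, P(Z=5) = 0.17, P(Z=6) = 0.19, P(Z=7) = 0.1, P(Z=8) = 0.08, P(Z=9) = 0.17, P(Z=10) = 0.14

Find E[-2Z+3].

E[-2Z+3] = Σ (-2z+3)·P(Z=z)
 = (-5)·0.15 + (-7)·0.17 + (-9)·0.19 + (-11)·0.1 + (-13)·0.08 + (-15)·0.17 + (-17)·0.14
 = (-0.75) + (-1.19) + (-1.71) + (-1.1) + (-1.04) + (-2.55) + (-2.38)
 = -10.72

-10.72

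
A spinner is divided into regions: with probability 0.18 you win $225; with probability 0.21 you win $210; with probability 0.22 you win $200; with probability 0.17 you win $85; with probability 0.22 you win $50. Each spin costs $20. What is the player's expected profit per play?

134.05

E[payout] = 225·0.18 + 210·0.21 + 200·0.22 + 85·0.17 + 50·0.22
 = 40.5 + 44.1 + 44 + 14.45 + 11
 = 154.05
Net = 154.05 - 20 = 134.05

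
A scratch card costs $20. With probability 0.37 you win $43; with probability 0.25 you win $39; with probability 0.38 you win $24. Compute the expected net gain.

E[payout] = 43·0.37 + 39·0.25 + 24·0.38
 = 15.91 + 9.75 + 9.12
 = 34.78
Net = 34.78 - 20 = 14.78

14.78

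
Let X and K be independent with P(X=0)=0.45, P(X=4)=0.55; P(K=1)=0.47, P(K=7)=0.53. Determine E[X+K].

6.38

E[X+K] = Σ_x Σ_k (x+k) · P(X=x)P(K=k)
 = 1·0.2115 + 7·0.2385 + 5·0.2585 + 11·0.2915
 = 0.2115 + 1.6695 + 1.2925 + 3.2065
 = 6.38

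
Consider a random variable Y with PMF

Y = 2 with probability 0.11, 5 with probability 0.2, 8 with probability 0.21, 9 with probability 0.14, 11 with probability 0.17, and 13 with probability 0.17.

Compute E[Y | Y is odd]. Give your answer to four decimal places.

P(Y is odd) = 0.2 + 0.14 + 0.17 + 0.17 = 0.68.
E[Y | Y is odd] = [5·0.2 + 9·0.14 + 11·0.17 + 13·0.17] / 0.68
 = 6.34 / 0.68
 = 317/34

9.3235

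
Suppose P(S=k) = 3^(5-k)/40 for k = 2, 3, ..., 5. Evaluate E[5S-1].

11.25

E[5S-1] = Σ (5s-1)·P(S=s)
 = 9·27/40 + 14·9/40 + 19·3/40 + 24·1/40
 = 243/40 + 63/20 + 57/40 + 3/5
 = 45/4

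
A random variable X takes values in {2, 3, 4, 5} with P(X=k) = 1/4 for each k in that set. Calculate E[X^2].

E[X^2] = Σ x^2·P(X=x)
 = 4·1/4 + 9·1/4 + 16·1/4 + 25·1/4
 = 1 + 9/4 + 4 + 25/4
 = 27/2

13.5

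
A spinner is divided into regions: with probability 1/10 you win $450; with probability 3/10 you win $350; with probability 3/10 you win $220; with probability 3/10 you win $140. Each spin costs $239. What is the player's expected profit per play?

E[payout] = 450·1/10 + 350·3/10 + 220·3/10 + 140·3/10
 = 45 + 105 + 66 + 42
 = 258
Net = 258 - 239 = 19

19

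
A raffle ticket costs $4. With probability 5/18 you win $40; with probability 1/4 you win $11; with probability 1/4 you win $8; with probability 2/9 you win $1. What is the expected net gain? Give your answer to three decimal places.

12.083

E[payout] = 40·5/18 + 11·1/4 + 8·1/4 + 1·2/9
 = 100/9 + 11/4 + 2 + 2/9
 = 193/12
Net = 193/12 - 4 = 145/12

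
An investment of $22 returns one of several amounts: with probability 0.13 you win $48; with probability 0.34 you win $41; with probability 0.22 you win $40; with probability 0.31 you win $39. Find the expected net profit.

19.07

E[payout] = 48·0.13 + 41·0.34 + 40·0.22 + 39·0.31
 = 6.24 + 13.94 + 8.8 + 12.09
 = 41.07
Net = 41.07 - 22 = 19.07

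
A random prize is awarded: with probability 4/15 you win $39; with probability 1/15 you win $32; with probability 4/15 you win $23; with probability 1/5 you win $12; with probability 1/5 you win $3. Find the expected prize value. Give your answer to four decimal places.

E[payout] = 39·4/15 + 32·1/15 + 23·4/15 + 12·1/5 + 3·1/5
 = 52/5 + 32/15 + 92/15 + 12/5 + 3/5
 = 65/3

21.6667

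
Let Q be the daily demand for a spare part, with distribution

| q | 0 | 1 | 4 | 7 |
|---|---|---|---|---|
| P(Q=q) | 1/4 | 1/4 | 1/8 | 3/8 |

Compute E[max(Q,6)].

6.375

E[max(Q,6)] = Σ max(q,6)·P(Q=q)
 = 6·1/4 + 6·1/4 + 6·1/8 + 7·3/8
 = 3/2 + 3/2 + 3/4 + 21/8
 = 51/8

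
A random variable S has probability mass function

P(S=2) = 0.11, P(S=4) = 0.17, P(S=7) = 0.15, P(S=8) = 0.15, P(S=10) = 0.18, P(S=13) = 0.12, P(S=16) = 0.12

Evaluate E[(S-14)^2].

E[(S-14)^2] = Σ (s-14)^2·P(S=s)
 = 144·0.11 + 100·0.17 + 49·0.15 + 36·0.15 + 16·0.18 + 1·0.12 + 4·0.12
 = 15.84 + 17 + 7.35 + 5.4 + 2.88 + 0.12 + 0.48
 = 49.07

49.07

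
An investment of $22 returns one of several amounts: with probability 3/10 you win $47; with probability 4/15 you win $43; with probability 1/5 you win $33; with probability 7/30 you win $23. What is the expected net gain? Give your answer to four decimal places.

15.5333

E[payout] = 47·3/10 + 43·4/15 + 33·1/5 + 23·7/30
 = 141/10 + 172/15 + 33/5 + 161/30
 = 563/15
Net = 563/15 - 22 = 233/15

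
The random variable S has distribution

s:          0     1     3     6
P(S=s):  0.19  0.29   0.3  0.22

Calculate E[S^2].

10.91

E[S^2] = Σ s^2·P(S=s)
 = 0·0.19 + 1·0.29 + 9·0.3 + 36·0.22
 = 0 + 0.29 + 2.7 + 7.92
 = 10.91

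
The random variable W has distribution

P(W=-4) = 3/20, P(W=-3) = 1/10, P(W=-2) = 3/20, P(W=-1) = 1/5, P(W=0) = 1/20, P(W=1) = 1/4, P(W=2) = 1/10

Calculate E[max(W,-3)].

-0.8

E[max(W,-3)] = Σ max(w,-3)·P(W=w)
 = (-3)·3/20 + (-3)·1/10 + (-2)·3/20 + (-1)·1/5 + 0·1/20 + 1·1/4 + 2·1/10
 = (-9/20) + (-3/10) + (-3/10) + (-1/5) + 0 + 1/4 + 1/5
 = -4/5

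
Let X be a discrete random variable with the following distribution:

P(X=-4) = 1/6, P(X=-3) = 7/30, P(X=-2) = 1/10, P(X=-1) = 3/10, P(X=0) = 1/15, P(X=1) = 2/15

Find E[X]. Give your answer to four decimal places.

-1.7333

E[X] = Σ x·P(X=x)
 = (-4)·1/6 + (-3)·7/30 + (-2)·1/10 + (-1)·3/10 + 0·1/15 + 1·2/15
 = (-2/3) + (-7/10) + (-1/5) + (-3/10) + 0 + 2/15
 = -26/15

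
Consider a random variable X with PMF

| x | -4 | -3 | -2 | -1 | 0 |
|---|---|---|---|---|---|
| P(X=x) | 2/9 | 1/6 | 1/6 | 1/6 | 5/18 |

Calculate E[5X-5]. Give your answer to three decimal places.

E[5X-5] = Σ (5x-5)·P(X=x)
 = (-25)·2/9 + (-20)·1/6 + (-15)·1/6 + (-10)·1/6 + (-5)·5/18
 = (-50/9) + (-10/3) + (-5/2) + (-5/3) + (-25/18)
 = -130/9

-14.444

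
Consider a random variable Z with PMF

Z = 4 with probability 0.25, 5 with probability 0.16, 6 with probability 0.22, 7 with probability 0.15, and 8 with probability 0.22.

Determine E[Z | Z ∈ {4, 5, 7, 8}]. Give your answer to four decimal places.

P(Z ∈ {4, 5, 7, 8}) = 0.25 + 0.16 + 0.15 + 0.22 = 0.78.
E[Z | Z ∈ {4, 5, 7, 8}] = [4·0.25 + 5·0.16 + 7·0.15 + 8·0.22] / 0.78
 = 4.61 / 0.78
 = 461/78

5.9103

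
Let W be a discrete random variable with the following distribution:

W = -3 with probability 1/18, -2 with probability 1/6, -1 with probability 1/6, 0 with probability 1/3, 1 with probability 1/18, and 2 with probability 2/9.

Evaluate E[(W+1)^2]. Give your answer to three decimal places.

2.944

E[(W+1)^2] = Σ (w+1)^2·P(W=w)
 = 4·1/18 + 1·1/6 + 0·1/6 + 1·1/3 + 4·1/18 + 9·2/9
 = 2/9 + 1/6 + 0 + 1/3 + 2/9 + 2
 = 53/18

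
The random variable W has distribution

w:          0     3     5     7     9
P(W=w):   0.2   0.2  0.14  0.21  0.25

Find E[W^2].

35.84

E[W^2] = Σ w^2·P(W=w)
 = 0·0.2 + 9·0.2 + 25·0.14 + 49·0.21 + 81·0.25
 = 0 + 1.8 + 3.5 + 10.29 + 20.25
 = 35.84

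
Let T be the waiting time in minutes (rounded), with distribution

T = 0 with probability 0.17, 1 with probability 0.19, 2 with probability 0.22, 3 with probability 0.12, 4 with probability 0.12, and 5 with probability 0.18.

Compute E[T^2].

E[T^2] = Σ t^2·P(T=t)
 = 0·0.17 + 1·0.19 + 4·0.22 + 9·0.12 + 16·0.12 + 25·0.18
 = 0 + 0.19 + 0.88 + 1.08 + 1.92 + 4.5
 = 8.57

8.57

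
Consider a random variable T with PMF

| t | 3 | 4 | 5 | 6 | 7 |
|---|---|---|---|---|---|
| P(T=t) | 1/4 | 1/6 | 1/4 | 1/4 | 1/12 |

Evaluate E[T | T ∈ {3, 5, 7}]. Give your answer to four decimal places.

P(T ∈ {3, 5, 7}) = 1/4 + 1/4 + 1/12 = 7/12.
E[T | T ∈ {3, 5, 7}] = [3·1/4 + 5·1/4 + 7·1/12] / (7/12)
 = 31/12 / (7/12)
 = 31/7

4.4286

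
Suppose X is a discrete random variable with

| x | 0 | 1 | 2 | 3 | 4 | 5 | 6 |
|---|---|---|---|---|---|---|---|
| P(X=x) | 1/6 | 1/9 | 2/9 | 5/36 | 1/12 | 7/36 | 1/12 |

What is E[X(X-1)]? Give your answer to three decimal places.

8.667

E[X(X-1)] = Σ x(x-1)·P(X=x)
 = 0·1/6 + 0·1/9 + 2·2/9 + 6·5/36 + 12·1/12 + 20·7/36 + 30·1/12
 = 0 + 0 + 4/9 + 5/6 + 1 + 35/9 + 5/2
 = 26/3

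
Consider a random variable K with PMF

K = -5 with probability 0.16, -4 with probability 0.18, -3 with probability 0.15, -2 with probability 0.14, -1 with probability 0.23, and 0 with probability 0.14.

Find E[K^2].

9.02

E[K^2] = Σ k^2·P(K=k)
 = 25·0.16 + 16·0.18 + 9·0.15 + 4·0.14 + 1·0.23 + 0·0.14
 = 4 + 2.88 + 1.35 + 0.56 + 0.23 + 0
 = 9.02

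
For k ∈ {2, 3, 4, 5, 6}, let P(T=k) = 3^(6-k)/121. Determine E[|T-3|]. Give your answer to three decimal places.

E[|T-3|] = Σ |t-3|·P(T=t)
 = 1·81/121 + 0·27/121 + 1·9/121 + 2·3/121 + 3·1/121
 = 81/121 + 0 + 9/121 + 6/121 + 3/121
 = 9/11

0.818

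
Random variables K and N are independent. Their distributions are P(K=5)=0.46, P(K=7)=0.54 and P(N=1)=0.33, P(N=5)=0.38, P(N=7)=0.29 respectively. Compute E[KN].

E[KN] = Σ_k Σ_n kn · P(K=k)P(N=n)
 = 5·0.1518 + 25·0.1748 + 35·0.1334 + 7·0.1782 + 35·0.2052 + 49·0.1566
 = 0.759 + 4.37 + 4.669 + 1.2474 + 7.182 + 7.6734
 = 25.9008

25.9008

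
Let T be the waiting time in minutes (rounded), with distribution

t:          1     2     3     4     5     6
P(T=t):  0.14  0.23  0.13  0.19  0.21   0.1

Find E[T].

3.4

E[T] = Σ t·P(T=t)
 = 1·0.14 + 2·0.23 + 3·0.13 + 4·0.19 + 5·0.21 + 6·0.1
 = 0.14 + 0.46 + 0.39 + 0.76 + 1.05 + 0.6
 = 3.4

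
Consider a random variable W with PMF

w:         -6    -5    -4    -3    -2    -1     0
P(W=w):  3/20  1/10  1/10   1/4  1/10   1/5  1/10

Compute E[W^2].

12.35

E[W^2] = Σ w^2·P(W=w)
 = 36·3/20 + 25·1/10 + 16·1/10 + 9·1/4 + 4·1/10 + 1·1/5 + 0·1/10
 = 27/5 + 5/2 + 8/5 + 9/4 + 2/5 + 1/5 + 0
 = 247/20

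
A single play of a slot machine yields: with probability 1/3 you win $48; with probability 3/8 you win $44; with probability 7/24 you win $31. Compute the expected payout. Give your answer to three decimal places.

E[payout] = 48·1/3 + 44·3/8 + 31·7/24
 = 16 + 33/2 + 217/24
 = 997/24

41.542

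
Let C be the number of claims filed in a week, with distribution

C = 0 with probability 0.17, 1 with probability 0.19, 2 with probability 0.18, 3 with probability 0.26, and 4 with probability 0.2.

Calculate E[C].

E[C] = Σ c·P(C=c)
 = 0·0.17 + 1·0.19 + 2·0.18 + 3·0.26 + 4·0.2
 = 0 + 0.19 + 0.36 + 0.78 + 0.8
 = 2.13

2.13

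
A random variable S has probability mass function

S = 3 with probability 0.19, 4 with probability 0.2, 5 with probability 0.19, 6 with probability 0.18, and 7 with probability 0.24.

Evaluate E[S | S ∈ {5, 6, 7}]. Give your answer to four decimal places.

P(S ∈ {5, 6, 7}) = 0.19 + 0.18 + 0.24 = 0.61.
E[S | S ∈ {5, 6, 7}] = [5·0.19 + 6·0.18 + 7·0.24] / 0.61
 = 3.71 / 0.61
 = 371/61

6.0820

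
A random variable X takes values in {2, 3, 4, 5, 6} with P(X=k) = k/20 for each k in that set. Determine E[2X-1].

8

E[2X-1] = Σ (2x-1)·P(X=x)
 = 3·1/10 + 5·3/20 + 7·1/5 + 9·1/4 + 11·3/10
 = 3/10 + 3/4 + 7/5 + 9/4 + 33/10
 = 8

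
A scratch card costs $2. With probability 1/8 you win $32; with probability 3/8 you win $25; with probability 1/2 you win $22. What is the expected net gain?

22.375

E[payout] = 32·1/8 + 25·3/8 + 22·1/2
 = 4 + 75/8 + 11
 = 195/8
Net = 195/8 - 2 = 179/8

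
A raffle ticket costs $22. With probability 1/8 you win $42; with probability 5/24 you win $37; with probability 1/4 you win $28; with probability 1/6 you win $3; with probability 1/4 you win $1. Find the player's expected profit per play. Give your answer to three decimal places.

-1.292

E[payout] = 42·1/8 + 37·5/24 + 28·1/4 + 3·1/6 + 1·1/4
 = 21/4 + 185/24 + 7 + 1/2 + 1/4
 = 497/24
Net = 497/24 - 22 = -31/24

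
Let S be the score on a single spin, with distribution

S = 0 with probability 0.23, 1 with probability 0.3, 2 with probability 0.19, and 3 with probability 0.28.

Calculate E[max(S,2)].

E[max(S,2)] = Σ max(s,2)·P(S=s)
 = 2·0.23 + 2·0.3 + 2·0.19 + 3·0.28
 = 0.46 + 0.6 + 0.38 + 0.84
 = 2.28

2.28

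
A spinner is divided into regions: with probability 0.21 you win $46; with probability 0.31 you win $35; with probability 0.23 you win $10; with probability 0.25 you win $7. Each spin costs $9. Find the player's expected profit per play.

15.56

E[payout] = 46·0.21 + 35·0.31 + 10·0.23 + 7·0.25
 = 9.66 + 10.85 + 2.3 + 1.75
 = 24.56
Net = 24.56 - 9 = 15.56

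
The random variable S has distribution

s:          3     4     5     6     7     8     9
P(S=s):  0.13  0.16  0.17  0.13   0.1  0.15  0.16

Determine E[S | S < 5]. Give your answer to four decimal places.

3.5517

P(S < 5) = 0.13 + 0.16 = 0.29.
E[S | S < 5] = [3·0.13 + 4·0.16] / 0.29
 = 1.03 / 0.29
 = 103/29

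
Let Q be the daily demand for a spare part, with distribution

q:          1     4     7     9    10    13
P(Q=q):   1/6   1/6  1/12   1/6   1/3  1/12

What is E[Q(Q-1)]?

E[Q(Q-1)] = Σ q(q-1)·P(Q=q)
 = 0·1/6 + 12·1/6 + 42·1/12 + 72·1/6 + 90·1/3 + 156·1/12
 = 0 + 2 + 7/2 + 12 + 30 + 13
 = 121/2

60.5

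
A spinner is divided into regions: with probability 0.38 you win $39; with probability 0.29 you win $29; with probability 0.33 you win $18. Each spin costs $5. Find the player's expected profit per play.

E[payout] = 39·0.38 + 29·0.29 + 18·0.33
 = 14.82 + 8.41 + 5.94
 = 29.17
Net = 29.17 - 5 = 24.17

24.17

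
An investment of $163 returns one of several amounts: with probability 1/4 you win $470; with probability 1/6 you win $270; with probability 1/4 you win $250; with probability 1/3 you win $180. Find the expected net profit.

122

E[payout] = 470·1/4 + 270·1/6 + 250·1/4 + 180·1/3
 = 235/2 + 45 + 125/2 + 60
 = 285
Net = 285 - 163 = 122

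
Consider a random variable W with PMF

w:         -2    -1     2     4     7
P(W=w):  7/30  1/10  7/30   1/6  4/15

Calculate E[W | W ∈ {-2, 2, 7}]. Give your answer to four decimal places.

P(W ∈ {-2, 2, 7}) = 7/30 + 7/30 + 4/15 = 11/15.
E[W | W ∈ {-2, 2, 7}] = [(-2)·7/30 + 2·7/30 + 7·4/15] / (11/15)
 = 28/15 / (11/15)
 = 28/11

2.5455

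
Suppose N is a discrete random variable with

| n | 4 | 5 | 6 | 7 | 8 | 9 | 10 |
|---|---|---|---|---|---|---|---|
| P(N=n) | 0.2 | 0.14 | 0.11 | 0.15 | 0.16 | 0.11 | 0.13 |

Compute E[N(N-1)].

E[N(N-1)] = Σ n(n-1)·P(N=n)
 = 12·0.2 + 20·0.14 + 30·0.11 + 42·0.15 + 56·0.16 + 72·0.11 + 90·0.13
 = 2.4 + 2.8 + 3.3 + 6.3 + 8.96 + 7.92 + 11.7
 = 43.38

43.38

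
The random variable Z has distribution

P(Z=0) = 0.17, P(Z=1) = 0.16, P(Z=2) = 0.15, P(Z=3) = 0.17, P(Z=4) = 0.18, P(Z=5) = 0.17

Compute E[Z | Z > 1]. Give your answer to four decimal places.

3.5522

P(Z > 1) = 0.15 + 0.17 + 0.18 + 0.17 = 0.67.
E[Z | Z > 1] = [2·0.15 + 3·0.17 + 4·0.18 + 5·0.17] / 0.67
 = 2.38 / 0.67
 = 238/67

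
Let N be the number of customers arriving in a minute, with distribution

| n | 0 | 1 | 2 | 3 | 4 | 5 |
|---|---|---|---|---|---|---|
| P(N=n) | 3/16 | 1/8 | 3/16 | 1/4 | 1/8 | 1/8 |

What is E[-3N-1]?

E[-3N-1] = Σ (-3n-1)·P(N=n)
 = (-1)·3/16 + (-4)·1/8 + (-7)·3/16 + (-10)·1/4 + (-13)·1/8 + (-16)·1/8
 = (-3/16) + (-1/2) + (-21/16) + (-5/2) + (-13/8) + (-2)
 = -65/8

-8.125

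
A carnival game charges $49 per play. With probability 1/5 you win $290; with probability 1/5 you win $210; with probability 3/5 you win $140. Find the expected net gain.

135

E[payout] = 290·1/5 + 210·1/5 + 140·3/5
 = 58 + 42 + 84
 = 184
Net = 184 - 49 = 135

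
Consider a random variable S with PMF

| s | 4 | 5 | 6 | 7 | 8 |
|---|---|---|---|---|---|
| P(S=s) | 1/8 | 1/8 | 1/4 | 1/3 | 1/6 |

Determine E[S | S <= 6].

P(S <= 6) = 1/8 + 1/8 + 1/4 = 1/2.
E[S | S <= 6] = [4·1/8 + 5·1/8 + 6·1/4] / (1/2)
 = 21/8 / (1/2)
 = 21/4

5.25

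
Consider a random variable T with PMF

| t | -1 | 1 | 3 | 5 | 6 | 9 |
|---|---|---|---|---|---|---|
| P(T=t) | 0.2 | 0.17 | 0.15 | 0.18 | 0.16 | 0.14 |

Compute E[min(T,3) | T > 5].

P(T > 5) = 0.16 + 0.14 = 0.3.
E[min(T,3) | T > 5] = [3·0.16 + 3·0.14] / 0.3
 = 0.9 / 0.3
 = 3

3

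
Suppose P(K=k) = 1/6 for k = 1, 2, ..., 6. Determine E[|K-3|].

E[|K-3|] = Σ |k-3|·P(K=k)
 = 2·1/6 + 1·1/6 + 0·1/6 + 1·1/6 + 2·1/6 + 3·1/6
 = 1/3 + 1/6 + 0 + 1/6 + 1/3 + 1/2
 = 3/2

1.5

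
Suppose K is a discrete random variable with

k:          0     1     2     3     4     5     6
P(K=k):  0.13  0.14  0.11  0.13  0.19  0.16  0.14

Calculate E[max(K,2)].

E[max(K,2)] = Σ max(k,2)·P(K=k)
 = 2·0.13 + 2·0.14 + 2·0.11 + 3·0.13 + 4·0.19 + 5·0.16 + 6·0.14
 = 0.26 + 0.28 + 0.22 + 0.39 + 0.76 + 0.8 + 0.84
 = 3.55

3.55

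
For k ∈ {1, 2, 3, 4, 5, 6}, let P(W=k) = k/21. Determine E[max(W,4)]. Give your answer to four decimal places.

4.8095

E[max(W,4)] = Σ max(w,4)·P(W=w)
 = 4·1/21 + 4·2/21 + 4·1/7 + 4·4/21 + 5·5/21 + 6·2/7
 = 4/21 + 8/21 + 4/7 + 16/21 + 25/21 + 12/7
 = 101/21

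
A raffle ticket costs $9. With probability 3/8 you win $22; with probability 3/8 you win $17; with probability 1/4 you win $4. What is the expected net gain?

6.625

E[payout] = 22·3/8 + 17·3/8 + 4·1/4
 = 33/4 + 51/8 + 1
 = 125/8
Net = 125/8 - 9 = 53/8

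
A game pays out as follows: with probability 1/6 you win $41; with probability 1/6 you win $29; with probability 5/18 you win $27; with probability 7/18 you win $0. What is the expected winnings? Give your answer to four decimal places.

19.1667

E[payout] = 41·1/6 + 29·1/6 + 27·5/18 + 0·7/18
 = 41/6 + 29/6 + 15/2 + 0
 = 115/6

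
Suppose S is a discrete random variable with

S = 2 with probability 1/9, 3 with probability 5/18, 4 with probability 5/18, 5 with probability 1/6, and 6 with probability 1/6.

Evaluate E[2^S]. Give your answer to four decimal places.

23.1111

E[2^S] = Σ 2^s·P(S=s)
 = 4·1/9 + 8·5/18 + 16·5/18 + 32·1/6 + 64·1/6
 = 4/9 + 20/9 + 40/9 + 16/3 + 32/3
 = 208/9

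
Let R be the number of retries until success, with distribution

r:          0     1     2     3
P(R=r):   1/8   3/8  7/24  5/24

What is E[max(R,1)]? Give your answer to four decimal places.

1.7083

E[max(R,1)] = Σ max(r,1)·P(R=r)
 = 1·1/8 + 1·3/8 + 2·7/24 + 3·5/24
 = 1/8 + 3/8 + 7/12 + 5/8
 = 41/24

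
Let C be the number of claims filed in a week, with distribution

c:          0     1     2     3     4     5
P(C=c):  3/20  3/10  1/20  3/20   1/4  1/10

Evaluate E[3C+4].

11.05

E[3C+4] = Σ (3c+4)·P(C=c)
 = 4·3/20 + 7·3/10 + 10·1/20 + 13·3/20 + 16·1/4 + 19·1/10
 = 3/5 + 21/10 + 1/2 + 39/20 + 4 + 19/10
 = 221/20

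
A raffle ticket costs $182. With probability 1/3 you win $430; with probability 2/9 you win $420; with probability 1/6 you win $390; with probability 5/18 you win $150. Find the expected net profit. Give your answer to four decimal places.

E[payout] = 430·1/3 + 420·2/9 + 390·1/6 + 150·5/18
 = 430/3 + 280/3 + 65 + 125/3
 = 1030/3
Net = 1030/3 - 182 = 484/3

161.3333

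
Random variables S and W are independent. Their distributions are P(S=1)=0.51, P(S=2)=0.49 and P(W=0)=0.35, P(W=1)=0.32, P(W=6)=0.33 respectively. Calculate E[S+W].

E[S+W] = Σ_s Σ_w (s+w) · P(S=s)P(W=w)
 = 1·0.1785 + 2·0.1632 + 7·0.1683 + 2·0.1715 + 3·0.1568 + 8·0.1617
 = 0.1785 + 0.3264 + 1.1781 + 0.343 + 0.4704 + 1.2936
 = 3.79

3.79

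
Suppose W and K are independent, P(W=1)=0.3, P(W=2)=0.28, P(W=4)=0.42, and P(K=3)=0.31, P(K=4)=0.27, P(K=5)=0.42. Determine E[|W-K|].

1.8304

E[|W-K|] = Σ_w Σ_k |w-k| · P(W=w)P(K=k)
 = 2·0.093 + 3·0.081 + 4·0.126 + 1·0.0868 + 2·0.0756 + 3·0.1176 + 1·0.1302 + 0·0.1134 + 1·0.1764
 = 0.186 + 0.243 + 0.504 + 0.0868 + 0.1512 + 0.3528 + 0.1302 + 0 + 0.1764
 = 1.8304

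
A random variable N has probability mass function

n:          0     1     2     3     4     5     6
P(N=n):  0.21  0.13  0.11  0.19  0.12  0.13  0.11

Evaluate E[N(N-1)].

8.7

E[N(N-1)] = Σ n(n-1)·P(N=n)
 = 0·0.21 + 0·0.13 + 2·0.11 + 6·0.19 + 12·0.12 + 20·0.13 + 30·0.11
 = 0 + 0 + 0.22 + 1.14 + 1.44 + 2.6 + 3.3
 = 8.7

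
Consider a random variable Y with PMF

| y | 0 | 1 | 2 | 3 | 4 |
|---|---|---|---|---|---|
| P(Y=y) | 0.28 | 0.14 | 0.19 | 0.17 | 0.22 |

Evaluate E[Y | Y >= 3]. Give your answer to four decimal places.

3.5641

P(Y >= 3) = 0.17 + 0.22 = 0.39.
E[Y | Y >= 3] = [3·0.17 + 4·0.22] / 0.39
 = 1.39 / 0.39
 = 139/39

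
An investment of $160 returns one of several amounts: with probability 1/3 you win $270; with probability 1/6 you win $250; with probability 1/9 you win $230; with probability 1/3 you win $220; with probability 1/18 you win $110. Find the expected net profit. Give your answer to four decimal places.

E[payout] = 270·1/3 + 250·1/6 + 230·1/9 + 220·1/3 + 110·1/18
 = 90 + 125/3 + 230/9 + 220/3 + 55/9
 = 710/3
Net = 710/3 - 160 = 230/3

76.6667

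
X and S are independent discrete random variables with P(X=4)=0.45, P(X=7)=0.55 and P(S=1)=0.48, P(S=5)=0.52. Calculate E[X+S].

8.73

E[X+S] = Σ_x Σ_s (x+s) · P(X=x)P(S=s)
 = 5·0.216 + 9·0.234 + 8·0.264 + 12·0.286
 = 1.08 + 2.106 + 2.112 + 3.432
 = 8.73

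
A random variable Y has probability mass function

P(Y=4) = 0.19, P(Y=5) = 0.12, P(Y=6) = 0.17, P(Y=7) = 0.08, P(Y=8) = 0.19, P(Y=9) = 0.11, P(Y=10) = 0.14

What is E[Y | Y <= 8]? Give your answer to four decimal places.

5.9467

P(Y <= 8) = 0.19 + 0.12 + 0.17 + 0.08 + 0.19 = 0.75.
E[Y | Y <= 8] = [4·0.19 + 5·0.12 + 6·0.17 + 7·0.08 + 8·0.19] / 0.75
 = 4.46 / 0.75
 = 446/75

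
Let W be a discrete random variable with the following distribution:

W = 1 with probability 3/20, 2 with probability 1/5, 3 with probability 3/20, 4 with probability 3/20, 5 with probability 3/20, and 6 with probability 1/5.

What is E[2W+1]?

E[2W+1] = Σ (2w+1)·P(W=w)
 = 3·3/20 + 5·1/5 + 7·3/20 + 9·3/20 + 11·3/20 + 13·1/5
 = 9/20 + 1 + 21/20 + 27/20 + 33/20 + 13/5
 = 81/10

8.1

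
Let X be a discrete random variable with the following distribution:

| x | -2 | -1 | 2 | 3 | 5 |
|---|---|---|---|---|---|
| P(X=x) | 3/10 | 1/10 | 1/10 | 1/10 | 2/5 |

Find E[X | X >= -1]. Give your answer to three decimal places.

3.429

P(X >= -1) = 1/10 + 1/10 + 1/10 + 2/5 = 7/10.
E[X | X >= -1] = [(-1)·1/10 + 2·1/10 + 3·1/10 + 5·2/5] / (7/10)
 = 12/5 / (7/10)
 = 24/7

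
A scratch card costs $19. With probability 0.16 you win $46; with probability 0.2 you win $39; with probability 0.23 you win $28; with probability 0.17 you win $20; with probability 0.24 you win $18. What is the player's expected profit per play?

E[payout] = 46·0.16 + 39·0.2 + 28·0.23 + 20·0.17 + 18·0.24
 = 7.36 + 7.8 + 6.44 + 3.4 + 4.32
 = 29.32
Net = 29.32 - 19 = 10.32

10.32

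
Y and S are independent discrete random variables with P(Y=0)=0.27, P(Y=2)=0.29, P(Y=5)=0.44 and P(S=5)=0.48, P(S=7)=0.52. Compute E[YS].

16.7912

E[YS] = Σ_y Σ_s ys · P(Y=y)P(S=s)
 = 0·0.1296 + 0·0.1404 + 10·0.1392 + 14·0.1508 + 25·0.2112 + 35·0.2288
 = 0 + 0 + 1.392 + 2.1112 + 5.28 + 8.008
 = 16.7912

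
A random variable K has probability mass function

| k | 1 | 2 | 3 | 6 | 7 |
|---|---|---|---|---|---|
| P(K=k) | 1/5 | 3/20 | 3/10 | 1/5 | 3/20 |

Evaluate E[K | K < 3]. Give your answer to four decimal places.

1.4286

P(K < 3) = 1/5 + 3/20 = 7/20.
E[K | K < 3] = [1·1/5 + 2·3/20] / (7/20)
 = 1/2 / (7/20)
 = 10/7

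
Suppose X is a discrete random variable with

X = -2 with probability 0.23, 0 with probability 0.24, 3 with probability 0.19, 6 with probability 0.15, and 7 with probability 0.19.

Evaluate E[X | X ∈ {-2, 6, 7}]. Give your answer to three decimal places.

3.105

P(X ∈ {-2, 6, 7}) = 0.23 + 0.15 + 0.19 = 0.57.
E[X | X ∈ {-2, 6, 7}] = [(-2)·0.23 + 6·0.15 + 7·0.19] / 0.57
 = 1.77 / 0.57
 = 59/19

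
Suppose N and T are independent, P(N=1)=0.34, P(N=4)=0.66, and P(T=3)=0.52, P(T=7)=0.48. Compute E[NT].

14.6616

E[NT] = Σ_n Σ_t nt · P(N=n)P(T=t)
 = 3·0.1768 + 7·0.1632 + 12·0.3432 + 28·0.3168
 = 0.5304 + 1.1424 + 4.1184 + 8.8704
 = 14.6616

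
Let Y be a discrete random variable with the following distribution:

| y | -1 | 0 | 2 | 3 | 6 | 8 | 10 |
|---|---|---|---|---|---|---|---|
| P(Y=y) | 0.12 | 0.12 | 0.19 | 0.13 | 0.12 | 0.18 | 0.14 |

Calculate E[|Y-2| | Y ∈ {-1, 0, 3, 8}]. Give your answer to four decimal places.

3.2909

P(Y ∈ {-1, 0, 3, 8}) = 0.12 + 0.12 + 0.13 + 0.18 = 0.55.
E[|Y-2| | Y ∈ {-1, 0, 3, 8}] = [3·0.12 + 2·0.12 + 1·0.13 + 6·0.18] / 0.55
 = 1.81 / 0.55
 = 181/55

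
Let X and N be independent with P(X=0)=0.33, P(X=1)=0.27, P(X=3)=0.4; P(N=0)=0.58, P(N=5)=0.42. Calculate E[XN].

3.087

E[XN] = Σ_x Σ_n xn · P(X=x)P(N=n)
 = 0·0.1914 + 0·0.1386 + 0·0.1566 + 5·0.1134 + 0·0.232 + 15·0.168
 = 0 + 0 + 0 + 0.567 + 0 + 2.52
 = 3.087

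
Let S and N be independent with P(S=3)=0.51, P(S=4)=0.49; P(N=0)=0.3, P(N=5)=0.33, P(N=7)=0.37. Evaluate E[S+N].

E[S+N] = Σ_s Σ_n (s+n) · P(S=s)P(N=n)
 = 3·0.153 + 8·0.1683 + 10·0.1887 + 4·0.147 + 9·0.1617 + 11·0.1813
 = 0.459 + 1.3464 + 1.887 + 0.588 + 1.4553 + 1.9943
 = 7.73

7.73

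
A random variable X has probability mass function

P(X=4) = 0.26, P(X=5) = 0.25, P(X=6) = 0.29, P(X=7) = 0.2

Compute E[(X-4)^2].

3.21

E[(X-4)^2] = Σ (x-4)^2·P(X=x)
 = 0·0.26 + 1·0.25 + 4·0.29 + 9·0.2
 = 0 + 0.25 + 1.16 + 1.8
 = 3.21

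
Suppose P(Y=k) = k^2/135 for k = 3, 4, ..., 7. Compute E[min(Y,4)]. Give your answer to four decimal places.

E[min(Y,4)] = Σ min(y,4)·P(Y=y)
 = 3·1/15 + 4·16/135 + 4·5/27 + 4·4/15 + 4·49/135
 = 1/5 + 64/135 + 20/27 + 16/15 + 196/135
 = 59/15

3.9333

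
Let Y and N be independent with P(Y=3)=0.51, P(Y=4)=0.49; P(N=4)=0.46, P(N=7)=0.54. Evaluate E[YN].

E[YN] = Σ_y Σ_n yn · P(Y=y)P(N=n)
 = 12·0.2346 + 21·0.2754 + 16·0.2254 + 28·0.2646
 = 2.8152 + 5.7834 + 3.6064 + 7.4088
 = 19.6138

19.6138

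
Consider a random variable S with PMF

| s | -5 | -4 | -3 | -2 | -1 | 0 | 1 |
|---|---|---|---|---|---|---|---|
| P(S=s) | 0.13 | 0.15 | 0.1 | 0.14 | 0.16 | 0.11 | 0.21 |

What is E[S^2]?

E[S^2] = Σ s^2·P(S=s)
 = 25·0.13 + 16·0.15 + 9·0.1 + 4·0.14 + 1·0.16 + 0·0.11 + 1·0.21
 = 3.25 + 2.4 + 0.9 + 0.56 + 0.16 + 0 + 0.21
 = 7.48

7.48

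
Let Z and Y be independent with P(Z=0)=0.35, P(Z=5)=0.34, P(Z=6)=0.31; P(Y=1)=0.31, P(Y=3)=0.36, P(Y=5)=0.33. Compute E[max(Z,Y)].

4.624

E[max(Z,Y)] = Σ_z Σ_y max(z,y) · P(Z=z)P(Y=y)
 = 1·0.1085 + 3·0.126 + 5·0.1155 + 5·0.1054 + 5·0.1224 + 5·0.1122 + 6·0.0961 + 6·0.1116 + 6·0.1023
 = 0.1085 + 0.378 + 0.5775 + 0.527 + 0.612 + 0.561 + 0.5766 + 0.6696 + 0.6138
 = 4.624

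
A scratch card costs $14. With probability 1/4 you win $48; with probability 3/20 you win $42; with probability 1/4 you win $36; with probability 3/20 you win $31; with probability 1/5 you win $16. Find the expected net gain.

E[payout] = 48·1/4 + 42·3/20 + 36·1/4 + 31·3/20 + 16·1/5
 = 12 + 63/10 + 9 + 93/20 + 16/5
 = 703/20
Net = 703/20 - 14 = 423/20

21.15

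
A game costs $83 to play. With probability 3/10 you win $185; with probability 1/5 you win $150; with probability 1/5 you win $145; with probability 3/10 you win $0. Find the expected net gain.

E[payout] = 185·3/10 + 150·1/5 + 145·1/5 + 0·3/10
 = 111/2 + 30 + 29 + 0
 = 229/2
Net = 229/2 - 83 = 63/2

31.5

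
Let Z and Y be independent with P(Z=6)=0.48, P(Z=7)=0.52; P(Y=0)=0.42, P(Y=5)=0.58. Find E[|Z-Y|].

E[|Z-Y|] = Σ_z Σ_y |z-y| · P(Z=z)P(Y=y)
 = 6·0.2016 + 1·0.2784 + 7·0.2184 + 2·0.3016
 = 1.2096 + 0.2784 + 1.5288 + 0.6032
 = 3.62

3.62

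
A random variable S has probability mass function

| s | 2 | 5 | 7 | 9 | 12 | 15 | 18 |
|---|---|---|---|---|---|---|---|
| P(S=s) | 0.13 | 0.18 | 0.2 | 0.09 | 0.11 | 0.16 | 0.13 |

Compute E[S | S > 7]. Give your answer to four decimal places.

P(S > 7) = 0.09 + 0.11 + 0.16 + 0.13 = 0.49.
E[S | S > 7] = [9·0.09 + 12·0.11 + 15·0.16 + 18·0.13] / 0.49
 = 6.87 / 0.49
 = 687/49

14.0204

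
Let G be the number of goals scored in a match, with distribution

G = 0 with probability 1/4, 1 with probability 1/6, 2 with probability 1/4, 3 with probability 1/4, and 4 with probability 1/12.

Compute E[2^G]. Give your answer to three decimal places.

E[2^G] = Σ 2^g·P(G=g)
 = 1·1/4 + 2·1/6 + 4·1/4 + 8·1/4 + 16·1/12
 = 1/4 + 1/3 + 1 + 2 + 4/3
 = 59/12

4.917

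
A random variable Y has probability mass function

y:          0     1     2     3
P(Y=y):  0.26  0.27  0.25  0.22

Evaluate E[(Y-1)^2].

E[(Y-1)^2] = Σ (y-1)^2·P(Y=y)
 = 1·0.26 + 0·0.27 + 1·0.25 + 4·0.22
 = 0.26 + 0 + 0.25 + 0.88
 = 1.39

1.39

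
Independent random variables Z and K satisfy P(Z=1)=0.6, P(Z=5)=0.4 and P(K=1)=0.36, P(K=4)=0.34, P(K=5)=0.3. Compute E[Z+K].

5.82

E[Z+K] = Σ_z Σ_k (z+k) · P(Z=z)P(K=k)
 = 2·0.216 + 5·0.204 + 6·0.18 + 6·0.144 + 9·0.136 + 10·0.12
 = 0.432 + 1.02 + 1.08 + 0.864 + 1.224 + 1.2
 = 5.82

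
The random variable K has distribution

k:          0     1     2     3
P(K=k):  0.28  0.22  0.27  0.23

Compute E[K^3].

8.59

E[K^3] = Σ k^3·P(K=k)
 = 0·0.28 + 1·0.22 + 8·0.27 + 27·0.23
 = 0 + 0.22 + 2.16 + 6.21
 = 8.59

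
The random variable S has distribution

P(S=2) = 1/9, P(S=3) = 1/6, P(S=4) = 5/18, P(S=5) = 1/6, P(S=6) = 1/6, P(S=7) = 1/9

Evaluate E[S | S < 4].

P(S < 4) = 1/9 + 1/6 = 5/18.
E[S | S < 4] = [2·1/9 + 3·1/6] / (5/18)
 = 13/18 / (5/18)
 = 13/5

2.6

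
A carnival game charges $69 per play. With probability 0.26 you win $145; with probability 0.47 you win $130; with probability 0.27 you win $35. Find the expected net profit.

E[payout] = 145·0.26 + 130·0.47 + 35·0.27
 = 37.7 + 61.1 + 9.45
 = 108.25
Net = 108.25 - 69 = 39.25

39.25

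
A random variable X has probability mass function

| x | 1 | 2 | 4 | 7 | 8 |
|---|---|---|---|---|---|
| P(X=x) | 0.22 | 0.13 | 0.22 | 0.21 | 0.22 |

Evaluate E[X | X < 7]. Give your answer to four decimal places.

P(X < 7) = 0.22 + 0.13 + 0.22 = 0.57.
E[X | X < 7] = [1·0.22 + 2·0.13 + 4·0.22] / 0.57
 = 1.36 / 0.57
 = 136/57

2.3860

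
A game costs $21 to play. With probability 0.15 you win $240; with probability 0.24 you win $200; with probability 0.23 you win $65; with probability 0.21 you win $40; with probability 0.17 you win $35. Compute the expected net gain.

92.3

E[payout] = 240·0.15 + 200·0.24 + 65·0.23 + 40·0.21 + 35·0.17
 = 36 + 48 + 14.95 + 8.4 + 5.95
 = 113.3
Net = 113.3 - 21 = 92.3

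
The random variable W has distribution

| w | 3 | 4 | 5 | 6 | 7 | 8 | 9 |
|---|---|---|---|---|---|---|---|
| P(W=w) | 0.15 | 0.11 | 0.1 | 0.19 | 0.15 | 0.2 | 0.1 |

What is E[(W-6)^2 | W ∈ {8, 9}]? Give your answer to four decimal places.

5.6667

P(W ∈ {8, 9}) = 0.2 + 0.1 = 0.3.
E[(W-6)^2 | W ∈ {8, 9}] = [4·0.2 + 9·0.1] / 0.3
 = 1.7 / 0.3
 = 17/3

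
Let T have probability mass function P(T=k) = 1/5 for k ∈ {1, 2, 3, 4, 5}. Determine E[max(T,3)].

3.6

E[max(T,3)] = Σ max(t,3)·P(T=t)
 = 3·1/5 + 3·1/5 + 3·1/5 + 4·1/5 + 5·1/5
 = 3/5 + 3/5 + 3/5 + 4/5 + 1
 = 18/5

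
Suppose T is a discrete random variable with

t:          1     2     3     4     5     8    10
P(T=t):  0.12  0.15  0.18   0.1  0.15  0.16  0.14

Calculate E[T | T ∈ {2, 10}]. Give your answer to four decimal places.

P(T ∈ {2, 10}) = 0.15 + 0.14 = 0.29.
E[T | T ∈ {2, 10}] = [2·0.15 + 10·0.14] / 0.29
 = 1.7 / 0.29
 = 170/29

5.8621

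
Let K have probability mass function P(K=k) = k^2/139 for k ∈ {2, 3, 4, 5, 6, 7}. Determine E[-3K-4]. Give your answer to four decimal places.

-20.8993

E[-3K-4] = Σ (-3k-4)·P(K=k)
 = (-10)·4/139 + (-13)·9/139 + (-16)·16/139 + (-19)·25/139 + (-22)·36/139 + (-25)·49/139
 = (-40/139) + (-117/139) + (-256/139) + (-475/139) + (-792/139) + (-1225/139)
 = -2905/139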